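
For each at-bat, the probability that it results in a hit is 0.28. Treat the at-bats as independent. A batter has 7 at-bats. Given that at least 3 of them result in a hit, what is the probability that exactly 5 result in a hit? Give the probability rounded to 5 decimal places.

0.06082

X ~ Binomial(7, 0.28). Want P(X=5 | X≥3) = P(X=5) / P(X≥3).
P(X=5) = C(7,5)·0.28^5·0.72^2 = 0.0187359
P(X≥3) = 1 − 0.1003061 − 0.2730556 − 0.3185648 = 0.3080735
Ratio = 0.0187359 / 0.3080735 = 0.0608163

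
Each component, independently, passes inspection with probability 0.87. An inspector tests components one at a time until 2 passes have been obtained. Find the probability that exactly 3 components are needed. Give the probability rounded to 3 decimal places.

Y = trial on which the second success occurs; negative binomial, r=2, p=0.87.
P(Y=3) = C(2,1) · p^2 · (1−p)^1
= 2 · 0.7569 · 0.13 = 0.19679

0.197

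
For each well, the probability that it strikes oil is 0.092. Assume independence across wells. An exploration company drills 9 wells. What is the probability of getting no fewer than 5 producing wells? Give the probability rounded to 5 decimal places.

X ~ Binomial(9, 0.092); P(X ≥ 5) = Σ C(9,k) p^k (1−p)^(9−k) over k:
  k=5: C(9,5)·0.092^5·0.908^4 = 0.0005645
  k=6: C(9,6)·0.092^6·0.908^3 = 0.0000381
  k=7: C(9,7)·0.092^7·0.908^2 = 0.0000017
  k=8: C(9,8)·0.092^8·0.908^1 = 0.0000000
  k=9: C(9,9)·0.092^9·0.908^0 = 0.0000000
Total = 0.0006043

0.00060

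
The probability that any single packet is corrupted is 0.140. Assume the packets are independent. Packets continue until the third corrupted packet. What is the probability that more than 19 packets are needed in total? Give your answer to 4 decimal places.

0.4911

Needing more than 19 packets ⇔ fewer than 3 successes in the first 19. With X ~ Binomial(19, 0.14), P(Y > 19) = P(X ≤ 2).
  k=0: C(19,0)·0.14^0·0.86^19 = 0.056947
  k=1: C(19,1)·0.14^1·0.86^18 = 0.176138
  k=2: C(19,2)·0.14^2·0.86^17 = 0.258063
P(X ≤ 2) = 0.491148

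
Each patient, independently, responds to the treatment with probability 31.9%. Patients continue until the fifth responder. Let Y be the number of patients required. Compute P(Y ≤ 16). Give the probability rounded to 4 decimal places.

Finishing within 16 patients ⇔ at least 5 successes in the first 16. With X ~ Binomial(16, 0.319), P(Y ≤ 16) = 1 − P(X ≤ 4).
  k=0: C(16,0)·0.319^0·0.681^16 = 0.002140
  k=1: C(16,1)·0.319^1·0.681^15 = 0.016037
  k=2: C(16,2)·0.319^2·0.681^14 = 0.056341
  k=3: C(16,3)·0.319^3·0.681^13 = 0.123161
  k=4: C(16,4)·0.319^4·0.681^12 = 0.187499
1 − 0.385177 = 0.614823

0.6148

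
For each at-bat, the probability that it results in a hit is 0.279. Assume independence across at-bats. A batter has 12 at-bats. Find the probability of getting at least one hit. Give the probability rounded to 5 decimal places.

0.98027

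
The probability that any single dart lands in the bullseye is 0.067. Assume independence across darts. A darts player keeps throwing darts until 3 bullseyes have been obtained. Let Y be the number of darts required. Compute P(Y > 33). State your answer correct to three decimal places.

0.618

Needing more than 33 darts ⇔ fewer than 3 successes in the first 33. With X ~ Binomial(33, 0.067), P(Y > 33) = P(X ≤ 2).
  k=0: C(33,0)·0.067^0·0.933^33 = 0.10141
  k=1: C(33,1)·0.067^1·0.933^32 = 0.24033
  k=2: C(33,2)·0.067^2·0.933^31 = 0.27613
P(X ≤ 2) = 0.61787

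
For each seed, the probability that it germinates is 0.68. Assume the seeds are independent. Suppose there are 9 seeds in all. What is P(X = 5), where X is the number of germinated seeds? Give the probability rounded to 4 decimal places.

X ~ Binomial(n=9, p=0.68).
P(X=5) = C(9,5) · p^5 · (1−p)^4
= 126 · 0.14539 · 0.010486 = 0.192095

0.1921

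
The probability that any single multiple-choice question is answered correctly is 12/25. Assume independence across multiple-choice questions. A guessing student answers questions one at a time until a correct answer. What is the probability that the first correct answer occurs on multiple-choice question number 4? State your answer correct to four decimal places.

0.0675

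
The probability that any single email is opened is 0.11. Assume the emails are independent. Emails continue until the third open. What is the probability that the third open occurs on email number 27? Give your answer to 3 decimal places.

0.026

Y = trial on which the third success occurs; negative binomial, r=3, p=0.11.
P(Y=27) = C(26,2) · p^3 · (1−p)^24
= 325 · 0.001331 · 0.061004 = 0.02639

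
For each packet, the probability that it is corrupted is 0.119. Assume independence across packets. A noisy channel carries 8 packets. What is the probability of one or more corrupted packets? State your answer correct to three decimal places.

0.637

P(at least one) = 1 − P(none) = 1 − (1 − 0.119)^8
= 1 − 0.36292 = 0.63708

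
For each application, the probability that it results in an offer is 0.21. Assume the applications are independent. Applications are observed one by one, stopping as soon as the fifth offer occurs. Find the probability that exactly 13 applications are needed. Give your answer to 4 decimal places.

Y = trial on which the fifth success occurs; negative binomial, r=5, p=0.21.
P(Y=13) = C(12,4) · p^5 · (1−p)^8
= 495 · 0.00040841 · 0.15171 = 0.030670

0.0307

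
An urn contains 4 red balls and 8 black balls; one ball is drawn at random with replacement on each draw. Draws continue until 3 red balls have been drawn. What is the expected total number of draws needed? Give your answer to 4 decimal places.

9.0000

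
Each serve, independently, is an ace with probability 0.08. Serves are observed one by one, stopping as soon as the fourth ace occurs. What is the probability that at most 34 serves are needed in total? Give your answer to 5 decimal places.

0.28755

Finishing within 34 serves ⇔ at least 4 successes in the first 34. With X ~ Binomial(34, 0.08), P(Y ≤ 34) = 1 − P(X ≤ 3).
  k=0: C(34,0)·0.08^0·0.92^34 = 0.0587200
  k=1: C(34,1)·0.08^1·0.92^33 = 0.1736070
  k=2: C(34,2)·0.08^2·0.92^32 = 0.2490883
  k=3: C(34,3)·0.08^3·0.92^31 = 0.2310384
1 − 0.7124537 = 0.2875463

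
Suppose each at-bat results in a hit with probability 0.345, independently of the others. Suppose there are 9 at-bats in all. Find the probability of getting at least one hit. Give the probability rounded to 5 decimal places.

0.97781

P(at least one) = 1 − P(none) = 1 − (1 − 0.345)^9
= 1 − 0.0221907 = 0.9778093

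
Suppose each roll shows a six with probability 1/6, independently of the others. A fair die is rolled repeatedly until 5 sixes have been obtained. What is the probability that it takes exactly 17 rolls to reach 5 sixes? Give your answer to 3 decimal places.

Y = trial on which the fifth success occurs; negative binomial, r=5, p=0.166667.
P(Y=17) = C(16,4) · p^5 · (1−p)^12
= 1820 · 0.0001286 · 0.11216 = 0.02625

0.026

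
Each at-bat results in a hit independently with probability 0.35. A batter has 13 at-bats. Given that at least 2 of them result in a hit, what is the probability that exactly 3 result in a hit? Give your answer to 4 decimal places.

0.1701

X ~ Binomial(13, 0.35). Want P(X=3 | X≥2) = P(X=3) / P(X≥2).
P(X=3) = C(13,3)·0.35^3·0.65^10 = 0.165084
P(X≥2) = 1 − 0.003697 − 0.025880 = 0.970422
Ratio = 0.165084 / 0.970422 = 0.170115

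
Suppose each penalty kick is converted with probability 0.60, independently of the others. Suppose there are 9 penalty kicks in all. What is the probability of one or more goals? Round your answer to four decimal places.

0.9997

P(at least one) = 1 − P(none) = 1 − (1 − 0.60)^9
= 1 − 0.000262 = 0.999738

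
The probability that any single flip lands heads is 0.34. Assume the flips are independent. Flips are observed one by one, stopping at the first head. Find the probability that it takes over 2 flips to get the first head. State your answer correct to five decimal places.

0.43560

Y = number of flips to the first success; geometric, p = 0.34.
P(Y > 2) = P(first 2 all fail) = (1−p)^2 = 0.4356000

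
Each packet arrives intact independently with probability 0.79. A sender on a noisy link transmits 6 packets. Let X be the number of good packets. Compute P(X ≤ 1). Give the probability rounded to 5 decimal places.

X ~ Binomial(6, 0.79); P(X ≤ 1) = Σ C(6,k) p^k (1−p)^(6−k) over k:
  k=0: C(6,0)·0.79^0·0.21^6 = 0.0000858
  k=1: C(6,1)·0.79^1·0.21^5 = 0.0019359
Total = 0.0020216

0.00202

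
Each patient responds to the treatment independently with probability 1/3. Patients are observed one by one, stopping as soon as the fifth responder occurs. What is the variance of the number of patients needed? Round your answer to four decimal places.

Y = total patients until the fifth success; negative binomial with r=5, p=0.333333.
Var(Y) = r(1−p)/p² = 5·0.666667 / 0.333333² = 30.000000

30.0000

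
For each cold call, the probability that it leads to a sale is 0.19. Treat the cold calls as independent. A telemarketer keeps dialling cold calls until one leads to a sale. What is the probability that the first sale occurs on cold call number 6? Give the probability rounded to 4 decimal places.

0.0662

Geometric (trials to first success), p = 0.19.
P(Y = 6) = (1−p)^5 · p = 0.34868 · 0.19 = 0.066249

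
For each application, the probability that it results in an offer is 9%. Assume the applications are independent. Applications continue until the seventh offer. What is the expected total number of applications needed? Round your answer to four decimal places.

Y = total applications until the seventh success; negative binomial with r=7, p=0.09.
E[Y] = r / p = 7 / 0.09 = 77.777778

77.7778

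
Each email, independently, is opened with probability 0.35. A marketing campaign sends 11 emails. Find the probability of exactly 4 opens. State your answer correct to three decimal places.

X ~ Binomial(n=11, p=0.35).
P(X=4) = C(11,4) · p^4 · (1−p)^7
= 330 · 0.015006 · 0.049022 = 0.24276

0.243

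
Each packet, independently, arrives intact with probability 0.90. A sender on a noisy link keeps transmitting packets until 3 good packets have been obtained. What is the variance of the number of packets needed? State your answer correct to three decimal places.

Y = total packets until the third success; negative binomial with r=3, p=0.90.
Var(Y) = r(1−p)/p² = 3·0.10 / 0.90² = 0.37037

0.370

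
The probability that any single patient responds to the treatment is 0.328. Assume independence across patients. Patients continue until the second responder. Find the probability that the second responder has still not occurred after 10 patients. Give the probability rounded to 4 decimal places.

0.1104

Needing more than 10 patients ⇔ fewer than 2 successes in the first 10. With X ~ Binomial(10, 0.328), P(Y > 10) = P(X ≤ 1).
  k=0: C(10,0)·0.328^0·0.672^10 = 0.018780
  k=1: C(10,1)·0.328^1·0.672^9 = 0.091664
P(X ≤ 1) = 0.110444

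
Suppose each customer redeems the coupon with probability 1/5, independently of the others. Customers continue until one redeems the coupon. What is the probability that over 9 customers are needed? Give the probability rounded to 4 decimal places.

0.1342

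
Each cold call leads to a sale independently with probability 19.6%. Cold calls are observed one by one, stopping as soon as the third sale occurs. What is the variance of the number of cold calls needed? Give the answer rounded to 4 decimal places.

62.7863

Y = total cold calls until the third success; negative binomial with r=3, p=0.196.
Var(Y) = r(1−p)/p² = 3·0.804 / 0.196² = 62.786339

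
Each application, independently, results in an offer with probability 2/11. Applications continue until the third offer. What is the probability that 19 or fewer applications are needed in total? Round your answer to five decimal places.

0.69814

Finishing within 19 applications ⇔ at least 3 successes in the first 19. With X ~ Binomial(19, 0.181818), P(Y ≤ 19) = 1 − P(X ≤ 2).
  k=0: C(19,0)·0.181818^0·0.818182^19 = 0.0220875
  k=1: C(19,1)·0.181818^1·0.818182^18 = 0.0932584
  k=2: C(19,2)·0.181818^2·0.818182^17 = 0.1865167
1 − 0.3018626 = 0.6981374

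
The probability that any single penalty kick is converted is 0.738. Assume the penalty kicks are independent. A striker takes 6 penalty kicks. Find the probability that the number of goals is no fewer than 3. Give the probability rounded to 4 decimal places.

X ~ Binomial(6, 0.738); P(X ≥ 3) = Σ C(6,k) p^k (1−p)^(6−k) over k:
  k=3: C(6,3)·0.738^3·0.262^3 = 0.144578
  k=4: C(6,4)·0.738^4·0.262^2 = 0.305435
  k=5: C(6,5)·0.738^5·0.262^1 = 0.344139
  k=6: C(6,6)·0.738^6·0.262^0 = 0.161562
Total = 0.955715

0.9557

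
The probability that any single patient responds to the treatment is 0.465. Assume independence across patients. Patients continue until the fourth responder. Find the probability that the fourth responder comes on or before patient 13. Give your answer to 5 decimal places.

0.92381

Finishing within 13 patients ⇔ at least 4 successes in the first 13. With X ~ Binomial(13, 0.465), P(Y ≤ 13) = 1 − P(X ≤ 3).
  k=0: C(13,0)·0.465^0·0.535^13 = 0.0002942
  k=1: C(13,1)·0.465^1·0.535^12 = 0.0033239
  k=2: C(13,2)·0.465^2·0.535^11 = 0.0173337
  k=3: C(13,3)·0.465^3·0.535^10 = 0.0552412
1 − 0.0761929 = 0.9238071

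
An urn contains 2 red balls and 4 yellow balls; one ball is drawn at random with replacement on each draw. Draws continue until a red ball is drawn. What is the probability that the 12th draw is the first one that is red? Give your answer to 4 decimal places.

0.0039

Geometric (trials to first success), p = 0.333333.
P(Y = 12) = (1−p)^11 · p = 0.011561 · 0.333333 = 0.003854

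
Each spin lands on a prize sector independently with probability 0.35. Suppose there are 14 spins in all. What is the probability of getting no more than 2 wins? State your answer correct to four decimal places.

X ~ Binomial(14, 0.35); P(X ≤ 2) = Σ C(14,k) p^k (1−p)^(14−k) over k:
  k=0: C(14,0)·0.35^0·0.65^14 = 0.002403
  k=1: C(14,1)·0.35^1·0.65^13 = 0.018116
  k=2: C(14,2)·0.35^2·0.65^12 = 0.063407
Total = 0.083927

0.0839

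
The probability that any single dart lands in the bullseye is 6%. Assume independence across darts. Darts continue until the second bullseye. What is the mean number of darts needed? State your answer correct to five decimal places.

Y = total darts until the second success; negative binomial with r=2, p=0.06.
E[Y] = r / p = 2 / 0.06 = 33.3333333

33.33333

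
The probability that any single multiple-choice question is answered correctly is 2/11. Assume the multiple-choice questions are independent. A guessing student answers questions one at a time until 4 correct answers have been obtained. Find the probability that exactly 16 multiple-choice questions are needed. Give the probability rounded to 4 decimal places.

Y = trial on which the fourth success occurs; negative binomial, r=4, p=0.181818.
P(Y=16) = C(15,3) · p^4 · (1−p)^12
= 455 · 0.0010928 · 0.089991 = 0.044746

0.0447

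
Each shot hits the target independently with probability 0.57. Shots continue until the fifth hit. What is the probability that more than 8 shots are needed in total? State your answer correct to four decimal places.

Needing more than 8 shots ⇔ fewer than 5 successes in the first 8. With X ~ Binomial(8, 0.57), P(Y > 8) = P(X ≤ 4).
  k=0: C(8,0)·0.57^0·0.43^8 = 0.001169
  k=1: C(8,1)·0.57^1·0.43^7 = 0.012395
  k=2: C(8,2)·0.57^2·0.43^6 = 0.057507
  k=3: C(8,3)·0.57^3·0.43^5 = 0.152460
  k=4: C(8,4)·0.57^4·0.43^4 = 0.252622
P(X ≤ 4) = 0.476152

0.4762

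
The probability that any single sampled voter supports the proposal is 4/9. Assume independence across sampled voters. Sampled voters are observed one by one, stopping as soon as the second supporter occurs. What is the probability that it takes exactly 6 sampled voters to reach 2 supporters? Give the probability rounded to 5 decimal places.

0.09408

Y = trial on which the second success occurs; negative binomial, r=2, p=0.444444.
P(Y=6) = C(5,1) · p^2 · (1−p)^4
= 5 · 0.19753 · 0.09526 = 0.0940838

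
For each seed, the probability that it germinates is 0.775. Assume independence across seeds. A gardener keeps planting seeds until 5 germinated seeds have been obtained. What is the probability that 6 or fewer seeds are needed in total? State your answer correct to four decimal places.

0.5941

Finishing within 6 seeds ⇔ at least 5 successes in the first 6. With X ~ Binomial(6, 0.775), P(Y ≤ 6) = 1 − P(X ≤ 4).
  k=0: C(6,0)·0.775^0·0.225^6 = 0.000130
  k=1: C(6,1)·0.775^1·0.225^5 = 0.002681
  k=2: C(6,2)·0.775^2·0.225^4 = 0.023090
  k=3: C(6,3)·0.775^3·0.225^3 = 0.106043
  k=4: C(6,4)·0.775^4·0.225^2 = 0.273945
1 − 0.405889 = 0.594111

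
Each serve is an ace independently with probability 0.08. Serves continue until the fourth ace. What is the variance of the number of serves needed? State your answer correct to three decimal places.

Y = total serves until the fourth success; negative binomial with r=4, p=0.08.
Var(Y) = r(1−p)/p² = 4·0.92 / 0.08² = 575.00000

575.000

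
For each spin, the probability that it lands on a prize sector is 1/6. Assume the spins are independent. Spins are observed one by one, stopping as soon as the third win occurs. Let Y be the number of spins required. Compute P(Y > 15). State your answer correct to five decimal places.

0.53222

Needing more than 15 spins ⇔ fewer than 3 successes in the first 15. With X ~ Binomial(15, 0.166667), P(Y > 15) = P(X ≤ 2).
  k=0: C(15,0)·0.166667^0·0.833333^15 = 0.0649055
  k=1: C(15,1)·0.166667^1·0.833333^14 = 0.1947164
  k=2: C(15,2)·0.166667^2·0.833333^13 = 0.2726030
P(X ≤ 2) = 0.5322249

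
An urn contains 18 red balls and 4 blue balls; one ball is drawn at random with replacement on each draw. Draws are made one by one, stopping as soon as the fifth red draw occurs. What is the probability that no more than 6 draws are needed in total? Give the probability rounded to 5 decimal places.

Finishing within 6 draws ⇔ at least 5 successes in the first 6. With X ~ Binomial(6, 0.818182), P(Y ≤ 6) = 1 − P(X ≤ 4).
  k=0: C(6,0)·0.818182^0·0.181818^6 = 0.0000361
  k=1: C(6,1)·0.818182^1·0.181818^5 = 0.0009754
  k=2: C(6,2)·0.818182^2·0.181818^4 = 0.0109734
  k=3: C(6,3)·0.818182^3·0.181818^3 = 0.0658402
  k=4: C(6,4)·0.818182^4·0.181818^2 = 0.2222108
1 − 0.3000360 = 0.6999640

0.69996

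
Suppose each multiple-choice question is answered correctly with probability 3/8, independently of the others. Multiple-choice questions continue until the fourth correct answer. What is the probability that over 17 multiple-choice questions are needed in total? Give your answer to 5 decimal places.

Needing more than 17 multiple-choice questions ⇔ fewer than 4 successes in the first 17. With X ~ Binomial(17, 0.375), P(Y > 17) = P(X ≤ 3).
  k=0: C(17,0)·0.375^0·0.625^17 = 0.0003388
  k=1: C(17,1)·0.375^1·0.625^16 = 0.0034559
  k=2: C(17,2)·0.375^2·0.625^15 = 0.0165883
  k=3: C(17,3)·0.375^3·0.625^14 = 0.0497649
P(X ≤ 3) = 0.0701479

0.07015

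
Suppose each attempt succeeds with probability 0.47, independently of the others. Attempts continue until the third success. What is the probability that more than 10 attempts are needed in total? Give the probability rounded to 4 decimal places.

Needing more than 10 attempts ⇔ fewer than 3 successes in the first 10. With X ~ Binomial(10, 0.47), P(Y > 10) = P(X ≤ 2).
  k=0: C(10,0)·0.47^0·0.53^10 = 0.001749
  k=1: C(10,1)·0.47^1·0.53^9 = 0.015509
  k=2: C(10,2)·0.47^2·0.53^8 = 0.061889
P(X ≤ 2) = 0.079147

0.0791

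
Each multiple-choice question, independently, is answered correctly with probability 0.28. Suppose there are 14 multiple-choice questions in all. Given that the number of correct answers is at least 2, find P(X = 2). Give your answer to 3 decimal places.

0.148

X ~ Binomial(14, 0.28). Want P(X=2 | X≥2) = P(X=2) / P(X≥2).
P(X=2) = C(14,2)·0.28^2·0.72^12 = 0.13847
P(X≥2) = 1 − 0.01006 − 0.05478 = 0.93516
Ratio = 0.13847 / 0.93516 = 0.14807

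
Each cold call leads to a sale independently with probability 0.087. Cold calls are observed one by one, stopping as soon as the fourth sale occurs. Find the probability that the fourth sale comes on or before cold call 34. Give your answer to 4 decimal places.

Finishing within 34 cold calls ⇔ at least 4 successes in the first 34. With X ~ Binomial(34, 0.087), P(Y ≤ 34) = 1 − P(X ≤ 3).
  k=0: C(34,0)·0.087^0·0.913^34 = 0.045290
  k=1: C(34,1)·0.087^1·0.913^33 = 0.146735
  k=2: C(34,2)·0.087^2·0.913^32 = 0.230710
  k=3: C(34,3)·0.087^3·0.913^31 = 0.234500
1 − 0.657236 = 0.342764

0.3428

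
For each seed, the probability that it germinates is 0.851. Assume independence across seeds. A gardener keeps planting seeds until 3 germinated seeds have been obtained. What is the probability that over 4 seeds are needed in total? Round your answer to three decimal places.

0.108

Needing more than 4 seeds ⇔ fewer than 3 successes in the first 4. With X ~ Binomial(4, 0.851), P(Y > 4) = P(X ≤ 2).
  k=0: C(4,0)·0.851^0·0.149^4 = 0.00049
  k=1: C(4,1)·0.851^1·0.149^3 = 0.01126
  k=2: C(4,2)·0.851^2·0.149^2 = 0.09647
P(X ≤ 2) = 0.10822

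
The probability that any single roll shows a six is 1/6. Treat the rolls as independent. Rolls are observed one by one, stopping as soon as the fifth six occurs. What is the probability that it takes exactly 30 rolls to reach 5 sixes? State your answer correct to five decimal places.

Y = trial on which the fifth success occurs; negative binomial, r=5, p=0.166667.
P(Y=30) = C(29,4) · p^5 · (1−p)^25
= 23751 · 0.0001286 · 0.010483 = 0.0320180

0.03202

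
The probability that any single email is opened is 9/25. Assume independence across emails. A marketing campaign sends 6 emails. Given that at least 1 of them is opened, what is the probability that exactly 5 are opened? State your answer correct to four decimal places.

0.0249

X ~ Binomial(6, 0.36). Want P(X=5 | X≥1) = P(X=5) / P(X≥1).
P(X=5) = C(6,5)·0.36^5·0.64^1 = 0.023219
P(X≥1) = 1 − 0.068719 = 0.931281
Ratio = 0.023219 / 0.931281 = 0.024932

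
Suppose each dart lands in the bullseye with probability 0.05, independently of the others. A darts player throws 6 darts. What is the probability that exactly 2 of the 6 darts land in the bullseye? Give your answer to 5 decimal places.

0.03054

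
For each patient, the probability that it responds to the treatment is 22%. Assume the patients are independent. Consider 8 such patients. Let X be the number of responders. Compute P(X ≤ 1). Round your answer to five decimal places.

X ~ Binomial(8, 0.22); P(X ≤ 1) = Σ C(8,k) p^k (1−p)^(8−k) over k:
  k=0: C(8,0)·0.22^0·0.78^8 = 0.1370114
  k=1: C(8,1)·0.22^1·0.78^7 = 0.3091540
Total = 0.4461654

0.44617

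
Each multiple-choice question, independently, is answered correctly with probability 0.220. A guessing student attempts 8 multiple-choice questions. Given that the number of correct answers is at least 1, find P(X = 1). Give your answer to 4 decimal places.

0.3582

X ~ Binomial(8, 0.22). Want P(X=1 | X≥1) = P(X=1) / P(X≥1).
P(X=1) = C(8,1)·0.22^1·0.78^7 = 0.309154
P(X≥1) = 1 − 0.137011 = 0.862989
Ratio = 0.309154 / 0.862989 = 0.358237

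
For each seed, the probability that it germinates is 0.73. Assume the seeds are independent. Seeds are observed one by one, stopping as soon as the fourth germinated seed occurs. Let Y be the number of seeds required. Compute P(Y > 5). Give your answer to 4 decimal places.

0.4093

Needing more than 5 seeds ⇔ fewer than 4 successes in the first 5. With X ~ Binomial(5, 0.73), P(Y > 5) = P(X ≤ 3).
  k=0: C(5,0)·0.73^0·0.27^5 = 0.001435
  k=1: C(5,1)·0.73^1·0.27^4 = 0.019398
  k=2: C(5,2)·0.73^2·0.27^3 = 0.104891
  k=3: C(5,3)·0.73^3·0.27^2 = 0.283593
P(X ≤ 3) = 0.409317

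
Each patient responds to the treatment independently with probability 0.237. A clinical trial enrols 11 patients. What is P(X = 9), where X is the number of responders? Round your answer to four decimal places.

0.0001

X ~ Binomial(n=11, p=0.237).
P(X=9) = C(11,9) · p^9 · (1−p)^2
= 55 · 2.359e-06 · 0.58217 = 0.000076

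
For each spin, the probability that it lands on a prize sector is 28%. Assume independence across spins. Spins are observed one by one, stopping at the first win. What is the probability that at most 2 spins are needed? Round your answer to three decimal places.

0.482

Y = number of spins to the first success; geometric, p = 0.28.
P(Y ≤ 2) = 1 − (1−p)^2 = 1 − 0.51840 = 0.48160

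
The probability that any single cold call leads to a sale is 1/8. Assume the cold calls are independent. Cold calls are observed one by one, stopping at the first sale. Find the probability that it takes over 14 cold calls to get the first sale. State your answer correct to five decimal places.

Y = number of cold calls to the first success; geometric, p = 0.125.
P(Y > 14) = P(first 14 all fail) = (1−p)^14 = 0.1542101

0.15421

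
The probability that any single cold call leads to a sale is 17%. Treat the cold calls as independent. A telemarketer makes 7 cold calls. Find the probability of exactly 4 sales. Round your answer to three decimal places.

0.017

X ~ Binomial(n=7, p=0.17).
P(X=4) = C(7,4) · p^4 · (1−p)^3
= 35 · 0.00083521 · 0.57179 = 0.01671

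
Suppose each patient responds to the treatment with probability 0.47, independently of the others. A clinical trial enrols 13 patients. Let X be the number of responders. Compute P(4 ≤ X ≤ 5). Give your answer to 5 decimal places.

0.29890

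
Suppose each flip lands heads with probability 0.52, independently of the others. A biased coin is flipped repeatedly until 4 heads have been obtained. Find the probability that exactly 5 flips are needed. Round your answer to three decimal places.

0.140

Y = trial on which the fourth success occurs; negative binomial, r=4, p=0.52.
P(Y=5) = C(4,3) · p^4 · (1−p)^1
= 4 · 0.073116 · 0.48 = 0.14038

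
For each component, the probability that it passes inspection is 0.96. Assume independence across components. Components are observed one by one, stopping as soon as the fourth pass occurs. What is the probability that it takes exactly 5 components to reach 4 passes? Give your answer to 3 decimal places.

0.136

Y = trial on which the fourth success occurs; negative binomial, r=4, p=0.96.
P(Y=5) = C(4,3) · p^4 · (1−p)^1
= 4 · 0.84935 · 0.04 = 0.13590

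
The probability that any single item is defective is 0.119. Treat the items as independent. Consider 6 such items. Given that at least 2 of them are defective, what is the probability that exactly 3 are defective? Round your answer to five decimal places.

0.15016

X ~ Binomial(6, 0.119). Want P(X=3 | X≥2) = P(X=3) / P(X≥2).
P(X=3) = C(6,3)·0.119^3·0.881^3 = 0.0230462
P(X≥2) = 1 − 0.4675795 − 0.3789464 = 0.1534741
Ratio = 0.0230462 / 0.1534741 = 0.1501632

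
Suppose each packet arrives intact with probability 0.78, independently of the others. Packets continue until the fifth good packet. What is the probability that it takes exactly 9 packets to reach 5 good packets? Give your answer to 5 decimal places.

Y = trial on which the fifth success occurs; negative binomial, r=5, p=0.78.
P(Y=9) = C(8,4) · p^5 · (1−p)^4
= 70 · 0.28872 · 0.0023426 = 0.0473437

0.04734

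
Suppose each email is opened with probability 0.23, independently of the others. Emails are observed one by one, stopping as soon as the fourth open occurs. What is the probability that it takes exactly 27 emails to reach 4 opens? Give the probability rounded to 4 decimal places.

0.0178

Y = trial on which the fourth success occurs; negative binomial, r=4, p=0.23.
P(Y=27) = C(26,3) · p^4 · (1−p)^23
= 2600 · 0.0027984 · 0.0024507 = 0.017831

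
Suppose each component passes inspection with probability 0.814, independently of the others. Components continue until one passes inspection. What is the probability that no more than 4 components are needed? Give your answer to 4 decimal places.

Y = number of components to the first success; geometric, p = 0.814.
P(Y ≤ 4) = 1 − (1−p)^4 = 1 − 0.001197 = 0.998803

0.9988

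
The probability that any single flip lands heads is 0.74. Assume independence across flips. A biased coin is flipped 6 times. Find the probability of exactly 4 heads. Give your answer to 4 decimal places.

0.3041

X ~ Binomial(n=6, p=0.74).
P(X=4) = C(6,4) · p^4 · (1−p)^2
= 15 · 0.29987 · 0.0676 = 0.304064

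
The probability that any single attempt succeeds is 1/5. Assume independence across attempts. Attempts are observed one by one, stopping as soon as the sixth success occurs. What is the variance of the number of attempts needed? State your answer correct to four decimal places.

120.0000

Y = total attempts until the sixth success; negative binomial with r=6, p=0.20.
Var(Y) = r(1−p)/p² = 6·0.80 / 0.20² = 120.000000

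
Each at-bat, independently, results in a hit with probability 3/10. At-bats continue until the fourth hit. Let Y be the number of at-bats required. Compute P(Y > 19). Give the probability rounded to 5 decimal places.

0.13317

Needing more than 19 at-bats ⇔ fewer than 4 successes in the first 19. With X ~ Binomial(19, 0.30), P(Y > 19) = P(X ≤ 3).
  k=0: C(19,0)·0.30^0·0.70^19 = 0.0011399
  k=1: C(19,1)·0.30^1·0.70^18 = 0.0092820
  k=2: C(19,2)·0.30^2·0.70^17 = 0.0358018
  k=3: C(19,3)·0.30^3·0.70^16 = 0.0869473
P(X ≤ 3) = 0.1331710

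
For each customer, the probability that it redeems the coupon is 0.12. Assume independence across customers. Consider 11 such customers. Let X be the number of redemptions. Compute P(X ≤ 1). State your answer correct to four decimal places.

X ~ Binomial(11, 0.12); P(X ≤ 1) = Σ C(11,k) p^k (1−p)^(11−k) over k:
  k=0: C(11,0)·0.12^0·0.88^11 = 0.245081
  k=1: C(11,1)·0.12^1·0.88^10 = 0.367621
Total = 0.612702

0.6127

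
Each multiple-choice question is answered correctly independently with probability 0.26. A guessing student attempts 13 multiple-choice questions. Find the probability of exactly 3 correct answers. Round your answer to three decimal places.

X ~ Binomial(n=13, p=0.26).
P(X=3) = C(13,3) · p^3 · (1−p)^10
= 286 · 0.017576 · 0.04924 = 0.24752

0.248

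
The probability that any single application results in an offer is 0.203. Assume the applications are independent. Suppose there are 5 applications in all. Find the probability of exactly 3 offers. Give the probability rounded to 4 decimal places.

X ~ Binomial(n=5, p=0.203).
P(X=3) = C(5,3) · p^3 · (1−p)^2
= 10 · 0.0083654 · 0.63521 = 0.053138

0.0531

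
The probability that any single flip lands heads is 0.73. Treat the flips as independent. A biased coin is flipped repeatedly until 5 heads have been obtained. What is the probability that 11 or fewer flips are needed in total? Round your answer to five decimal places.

0.98814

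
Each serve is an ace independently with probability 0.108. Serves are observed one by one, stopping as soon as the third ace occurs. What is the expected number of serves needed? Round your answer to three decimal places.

27.778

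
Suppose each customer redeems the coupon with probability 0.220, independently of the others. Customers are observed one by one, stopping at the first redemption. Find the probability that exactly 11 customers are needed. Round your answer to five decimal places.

0.01834

Geometric (trials to first success), p = 0.22.
P(Y = 11) = (1−p)^10 · p = 0.083358 · 0.22 = 0.0183387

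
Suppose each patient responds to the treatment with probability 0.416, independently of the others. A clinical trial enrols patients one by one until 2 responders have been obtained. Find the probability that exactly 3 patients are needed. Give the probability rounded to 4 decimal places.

0.2021

Y = trial on which the second success occurs; negative binomial, r=2, p=0.416.
P(Y=3) = C(2,1) · p^2 · (1−p)^1
= 2 · 0.17306 · 0.584 = 0.202129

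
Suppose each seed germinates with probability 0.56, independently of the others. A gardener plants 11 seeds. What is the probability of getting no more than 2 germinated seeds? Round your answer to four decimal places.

0.0125

X ~ Binomial(11, 0.56); P(X ≤ 2) = Σ C(11,k) p^k (1−p)^(11−k) over k:
  k=0: C(11,0)·0.56^0·0.44^11 = 0.000120
  k=1: C(11,1)·0.56^1·0.44^10 = 0.001675
  k=2: C(11,2)·0.56^2·0.44^9 = 0.010661
Total = 0.012456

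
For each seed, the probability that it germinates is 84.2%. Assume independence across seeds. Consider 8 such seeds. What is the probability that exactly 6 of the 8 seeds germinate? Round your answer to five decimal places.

X ~ Binomial(n=8, p=0.842).
P(X=6) = C(8,6) · p^6 · (1−p)^2
= 28 · 0.35635 · 0.024964 = 0.2490834

0.24908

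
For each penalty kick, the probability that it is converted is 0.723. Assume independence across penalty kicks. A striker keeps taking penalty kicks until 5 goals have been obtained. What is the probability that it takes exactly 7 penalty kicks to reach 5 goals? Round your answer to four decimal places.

Y = trial on which the fifth success occurs; negative binomial, r=5, p=0.723.
P(Y=7) = C(6,4) · p^5 · (1−p)^2
= 15 · 0.19756 · 0.076729 = 0.227375

0.2274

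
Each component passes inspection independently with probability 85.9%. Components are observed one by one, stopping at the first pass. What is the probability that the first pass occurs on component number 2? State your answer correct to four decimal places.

Geometric (trials to first success), p = 0.859.
P(Y = 2) = (1−p)^1 · p = 0.141 · 0.859 = 0.121119

0.1211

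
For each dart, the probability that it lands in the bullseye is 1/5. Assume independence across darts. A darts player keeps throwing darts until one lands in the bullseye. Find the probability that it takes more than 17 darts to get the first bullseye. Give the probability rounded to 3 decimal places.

0.023

Y = number of darts to the first success; geometric, p = 0.20.
P(Y > 17) = P(first 17 all fail) = (1−p)^17 = 0.02252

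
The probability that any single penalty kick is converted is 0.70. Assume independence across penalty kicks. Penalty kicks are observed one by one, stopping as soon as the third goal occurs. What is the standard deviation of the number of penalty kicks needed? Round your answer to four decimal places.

1.3553

Y = total penalty kicks until the third success; negative binomial with r=3, p=0.70.
SD(Y) = √[r(1−p)/p²] = √(1.836735) = 1.355262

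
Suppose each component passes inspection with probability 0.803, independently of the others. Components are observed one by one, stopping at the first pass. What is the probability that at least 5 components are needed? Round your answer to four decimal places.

0.0015

Y = number of components to the first success; geometric, p = 0.803.
P(Y > 4) = P(first 4 all fail) = (1−p)^4 = 0.001506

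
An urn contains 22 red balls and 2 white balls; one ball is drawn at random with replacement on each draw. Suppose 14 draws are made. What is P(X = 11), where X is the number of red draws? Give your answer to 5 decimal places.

0.08089

X ~ Binomial(n=14, p=0.916667).
P(X=11) = C(14,11) · p^11 · (1−p)^3
= 364 · 0.384 · 0.0005787 = 0.0808879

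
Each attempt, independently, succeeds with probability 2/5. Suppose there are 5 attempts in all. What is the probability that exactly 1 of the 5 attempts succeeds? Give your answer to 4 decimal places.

0.2592

X ~ Binomial(n=5, p=0.40).
P(X=1) = C(5,1) · p^1 · (1−p)^4
= 5 · 0.4 · 0.1296 = 0.259200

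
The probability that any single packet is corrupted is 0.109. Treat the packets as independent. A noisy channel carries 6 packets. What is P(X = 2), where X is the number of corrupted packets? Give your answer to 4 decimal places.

X ~ Binomial(n=6, p=0.109).
P(X=2) = C(6,2) · p^2 · (1−p)^4
= 15 · 0.011881 · 0.63025 = 0.112319

0.1123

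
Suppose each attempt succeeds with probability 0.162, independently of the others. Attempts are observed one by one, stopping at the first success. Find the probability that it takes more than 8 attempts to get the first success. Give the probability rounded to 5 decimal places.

0.24319

Y = number of attempts to the first success; geometric, p = 0.162.
P(Y > 8) = P(first 8 all fail) = (1−p)^8 = 0.2431936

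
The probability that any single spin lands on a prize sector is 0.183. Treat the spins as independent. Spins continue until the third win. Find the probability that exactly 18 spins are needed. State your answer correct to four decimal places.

0.0402

Y = trial on which the third success occurs; negative binomial, r=3, p=0.183.
P(Y=18) = C(17,2) · p^3 · (1−p)^15
= 136 · 0.0061285 · 0.048232 = 0.040200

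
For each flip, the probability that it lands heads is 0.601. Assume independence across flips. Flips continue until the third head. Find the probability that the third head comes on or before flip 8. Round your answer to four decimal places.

Finishing within 8 flips ⇔ at least 3 successes in the first 8. With X ~ Binomial(8, 0.601), P(Y ≤ 8) = 1 − P(X ≤ 2).
  k=0: C(8,0)·0.601^0·0.399^8 = 0.000642
  k=1: C(8,1)·0.601^1·0.399^7 = 0.007741
  k=2: C(8,2)·0.601^2·0.399^6 = 0.040808
1 − 0.049191 = 0.950809

0.9508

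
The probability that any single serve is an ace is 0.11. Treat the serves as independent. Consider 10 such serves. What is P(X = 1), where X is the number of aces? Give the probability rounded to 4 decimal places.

X ~ Binomial(n=10, p=0.11).
P(X=1) = C(10,1) · p^1 · (1−p)^9
= 10 · 0.11 · 0.35036 = 0.385392

0.3854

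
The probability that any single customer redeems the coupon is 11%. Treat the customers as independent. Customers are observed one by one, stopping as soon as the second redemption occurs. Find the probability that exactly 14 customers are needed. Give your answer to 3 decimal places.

0.039

Y = trial on which the second success occurs; negative binomial, r=2, p=0.11.
P(Y=14) = C(13,1) · p^2 · (1−p)^12
= 13 · 0.0121 · 0.24699 = 0.03885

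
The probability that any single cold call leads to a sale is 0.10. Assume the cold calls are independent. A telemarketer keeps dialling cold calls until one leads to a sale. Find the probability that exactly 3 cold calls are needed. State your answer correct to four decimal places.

0.0810

Geometric (trials to first success), p = 0.10.
P(Y = 3) = (1−p)^2 · p = 0.81 · 0.10 = 0.081000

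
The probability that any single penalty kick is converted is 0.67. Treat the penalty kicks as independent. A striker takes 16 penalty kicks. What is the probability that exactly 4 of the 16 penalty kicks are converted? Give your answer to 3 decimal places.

X ~ Binomial(n=16, p=0.67).
P(X=4) = C(16,4) · p^4 · (1−p)^12
= 1820 · 0.20151 · 1.6679e-06 = 0.00061

0.001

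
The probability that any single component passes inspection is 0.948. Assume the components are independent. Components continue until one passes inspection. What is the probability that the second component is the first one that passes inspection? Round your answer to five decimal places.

Geometric (trials to first success), p = 0.948.
P(Y = 2) = (1−p)^1 · p = 0.052 · 0.948 = 0.0492960

0.04930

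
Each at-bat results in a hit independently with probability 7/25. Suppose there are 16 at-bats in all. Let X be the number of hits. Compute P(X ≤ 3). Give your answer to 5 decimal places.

0.30411

X ~ Binomial(16, 0.28); P(X ≤ 3) = Σ C(16,k) p^k (1−p)^(16−k) over k:
  k=0: C(16,0)·0.28^0·0.72^16 = 0.0052158
  k=1: C(16,1)·0.28^1·0.72^15 = 0.0324538
  k=2: C(16,2)·0.28^2·0.72^14 = 0.0946569
  k=3: C(16,3)·0.28^3·0.72^13 = 0.1717847
Total = 0.3041112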